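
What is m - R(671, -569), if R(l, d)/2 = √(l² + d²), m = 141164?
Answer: 141164 - 2*√774002 ≈ 1.3940e+5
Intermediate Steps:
R(l, d) = 2*√(d² + l²) (R(l, d) = 2*√(l² + d²) = 2*√(d² + l²))
m - R(671, -569) = 141164 - 2*√((-569)² + 671²) = 141164 - 2*√(323761 + 450241) = 141164 - 2*√774002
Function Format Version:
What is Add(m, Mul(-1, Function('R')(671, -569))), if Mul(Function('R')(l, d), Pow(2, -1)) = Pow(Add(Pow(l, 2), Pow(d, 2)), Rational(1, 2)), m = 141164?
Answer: Add(141164, Mul(-2, Pow(774002, Rational(1, 2)))) ≈ 1.3940e+5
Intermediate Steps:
Function('R')(l, d) = Mul(2, Pow(Add(Pow(d, 2), Pow(l, 2)), Rational(1, 2))) (Function('R')(l, d) = Mul(2, Pow(Add(Pow(l, 2), Pow(d, 2)), Rational(1, 2))) = Mul(2, Pow(Add(Pow(d, 2), Pow(l, 2)), Rational(1, 2))))
Add(m, Mul(-1, Function('R')(671, -569))) = Add(141164, Mul(-1, Mul(2, Pow(Add(Pow(-569, 2), Pow(671, 2)), Rational(1, 2))))) = Add(141164, Mul(-1, Mul(2, Pow(Add(323761, 450241), Rational(1, 2))))) = Add(141164, Mul(-1, Mul(2, Pow(774002, Rational(1, 2))))) = Add(141164, Mul(-2, Pow(774002, Rational(1, 2))))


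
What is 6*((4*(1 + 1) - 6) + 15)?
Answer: 102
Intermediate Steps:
6*((4*(1 + 1) - 6) + 15) = 6*((4*2 - 6) + 15) = 6*((8 - 6) + 15) = 6*(2 + 15) = 6*17 = 102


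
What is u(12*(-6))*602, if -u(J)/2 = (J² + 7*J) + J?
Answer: -5548032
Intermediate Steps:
u(J) = -16*J - 2*J² (u(J) = -2*((J² + 7*J) + J) = -2*(J² + 8*J) = -16*J - 2*J²)
u(12*(-6))*602 = -2*12*(-6)*(8 + 12*(-6))*602 = -2*(-72)*(8 - 72)*602 = -2*(-72)*(-64)*602 = -9216*602 = -5548032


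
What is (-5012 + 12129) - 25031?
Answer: -17914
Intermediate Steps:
(-5012 + 12129) - 25031 = 7117 - 25031 = -17914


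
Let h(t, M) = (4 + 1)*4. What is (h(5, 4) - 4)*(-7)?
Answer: -112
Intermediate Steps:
h(t, M) = 20 (h(t, M) = 5*4 = 20)
(h(5, 4) - 4)*(-7) = (20 - 4)*(-7) = 16*(-7) = -112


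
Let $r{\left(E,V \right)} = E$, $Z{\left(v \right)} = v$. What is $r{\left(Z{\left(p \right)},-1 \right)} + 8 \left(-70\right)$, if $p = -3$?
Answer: $-563$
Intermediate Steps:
$r{\left(Z{\left(p \right)},-1 \right)} + 8 \left(-70\right) = -3 + 8 \left(-70\right) = -3 - 560 = -563$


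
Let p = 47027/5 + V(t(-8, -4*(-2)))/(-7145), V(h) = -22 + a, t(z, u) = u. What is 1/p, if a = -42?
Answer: 7145/67201647 ≈ 0.00010632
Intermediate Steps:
V(h) = -64 (V(h) = -22 - 42 = -64)
p = 67201647/7145 (p = 47027/5 - 64/(-7145) = 47027*(⅕) - 64*(-1/7145) = 47027/5 + 64/7145 = 67201647/7145 ≈ 9405.4)
1/p = 1/(67201647/7145) = 7145/67201647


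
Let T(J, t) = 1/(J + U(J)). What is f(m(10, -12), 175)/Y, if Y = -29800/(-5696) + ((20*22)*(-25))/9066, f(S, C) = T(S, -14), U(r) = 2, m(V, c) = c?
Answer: -1613748/64847125 ≈ -0.024885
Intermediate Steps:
T(J, t) = 1/(2 + J) (T(J, t) = 1/(J + 2) = 1/(2 + J))
f(S, C) = 1/(2 + S)
Y = 12969425/3227496 (Y = -29800*(-1/5696) + (440*(-25))*(1/9066) = 3725/712 - 11000*1/9066 = 3725/712 - 5500/4533 = 12969425/3227496 ≈ 4.0184)
f(m(10, -12), 175)/Y = 1/((2 - 12)*(12969425/3227496)) = (3227496/12969425)/(-10) = -⅒*3227496/12969425 = -1613748/64847125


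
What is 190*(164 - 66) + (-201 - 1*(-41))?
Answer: 18460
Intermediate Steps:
190*(164 - 66) + (-201 - 1*(-41)) = 190*98 + (-201 + 41) = 18620 - 160 = 18460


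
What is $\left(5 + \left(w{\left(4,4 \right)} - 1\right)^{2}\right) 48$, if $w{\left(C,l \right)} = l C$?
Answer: $11040$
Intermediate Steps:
$w{\left(C,l \right)} = C l$
$\left(5 + \left(w{\left(4,4 \right)} - 1\right)^{2}\right) 48 = \left(5 + \left(4 \cdot 4 - 1\right)^{2}\right) 48 = \left(5 + \left(16 - 1\right)^{2}\right) 48 = \left(5 + 15^{2}\right) 48 = \left(5 + 225\right) 48 = 230 \cdot 48 = 11040$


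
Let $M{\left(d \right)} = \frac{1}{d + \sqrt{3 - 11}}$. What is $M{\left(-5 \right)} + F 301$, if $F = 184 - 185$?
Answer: $- \frac{9938}{33} - \frac{2 i \sqrt{2}}{33} \approx -301.15 - 0.08571 i$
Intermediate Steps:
$F = -1$
$M{\left(d \right)} = \frac{1}{d + 2 i \sqrt{2}}$ ($M{\left(d \right)} = \frac{1}{d + \sqrt{-8}} = \frac{1}{d + 2 i \sqrt{2}}$)
$M{\left(-5 \right)} + F 301 = \frac{1}{-5 + 2 i \sqrt{2}} - 301 = -301 + \frac{1}{-5 + 2 i \sqrt{2}}$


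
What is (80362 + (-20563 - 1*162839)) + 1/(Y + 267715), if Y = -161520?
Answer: -10942332799/106195 ≈ -1.0304e+5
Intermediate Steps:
(80362 + (-20563 - 1*162839)) + 1/(Y + 267715) = (80362 + (-20563 - 1*162839)) + 1/(-161520 + 267715) = (80362 + (-20563 - 162839)) + 1/106195 = (80362 - 183402) + 1/106195 = -103040 + 1/106195 = -10942332799/106195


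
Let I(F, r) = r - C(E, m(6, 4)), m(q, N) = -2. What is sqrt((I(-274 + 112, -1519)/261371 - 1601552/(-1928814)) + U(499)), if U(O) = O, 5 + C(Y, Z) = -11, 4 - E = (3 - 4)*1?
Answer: sqrt(31757997937690908851625966)/252068021997 ≈ 22.357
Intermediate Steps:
E = 5 (E = 4 - (3 - 4) = 4 - (-1) = 4 - 1*(-1) = 4 + 1 = 5)
C(Y, Z) = -16 (C(Y, Z) = -5 - 11 = -16)
I(F, r) = 16 + r (I(F, r) = r - 1*(-16) = r + 16 = 16 + r)
sqrt((I(-274 + 112, -1519)/261371 - 1601552/(-1928814)) + U(499)) = sqrt(((16 - 1519)/261371 - 1601552/(-1928814)) + 499) = sqrt((-1503*1/261371 - 1601552*(-1/1928814)) + 499) = sqrt((-1503/261371 + 800776/964407) + 499) = sqrt(207850120175/252068021997 + 499) = sqrt(125989793096678/252068021997) = sqrt(31757997937690908851625966)/252068021997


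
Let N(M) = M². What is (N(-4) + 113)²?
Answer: 16641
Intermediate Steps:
(N(-4) + 113)² = ((-4)² + 113)² = (16 + 113)² = 129² = 16641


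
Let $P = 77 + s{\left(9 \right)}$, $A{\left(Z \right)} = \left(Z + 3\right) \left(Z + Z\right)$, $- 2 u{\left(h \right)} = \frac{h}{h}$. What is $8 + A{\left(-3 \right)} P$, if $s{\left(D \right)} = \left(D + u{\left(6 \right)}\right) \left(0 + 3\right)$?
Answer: $8$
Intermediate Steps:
$u{\left(h \right)} = - \frac{1}{2}$ ($u{\left(h \right)} = - \frac{h \frac{1}{h}}{2} = \left(- \frac{1}{2}\right) 1 = - \frac{1}{2}$)
$A{\left(Z \right)} = 2 Z \left(3 + Z\right)$ ($A{\left(Z \right)} = \left(3 + Z\right) 2 Z = 2 Z \left(3 + Z\right)$)
$s{\left(D \right)} = - \frac{3}{2} + 3 D$ ($s{\left(D \right)} = \left(D - \frac{1}{2}\right) \left(0 + 3\right) = \left(- \frac{1}{2} + D\right) 3 = - \frac{3}{2} + 3 D$)
$P = \frac{205}{2}$ ($P = 77 + \left(- \frac{3}{2} + 3 \cdot 9\right) = 77 + \left(- \frac{3}{2} + 27\right) = 77 + \frac{51}{2} = \frac{205}{2} \approx 102.5$)
$8 + A{\left(-3 \right)} P = 8 + 2 \left(-3\right) \left(3 - 3\right) \frac{205}{2} = 8 + 2 \left(-3\right) 0 \cdot \frac{205}{2} = 8 + 0 \cdot \frac{205}{2} = 8 + 0 = 8$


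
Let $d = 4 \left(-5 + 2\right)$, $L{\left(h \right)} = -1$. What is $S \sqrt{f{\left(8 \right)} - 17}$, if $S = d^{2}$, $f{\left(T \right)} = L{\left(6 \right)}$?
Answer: $432 i \sqrt{2} \approx 610.94 i$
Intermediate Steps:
$f{\left(T \right)} = -1$
$d = -12$ ($d = 4 \left(-3\right) = -12$)
$S = 144$ ($S = \left(-12\right)^{2} = 144$)
$S \sqrt{f{\left(8 \right)} - 17} = 144 \sqrt{-1 - 17} = 144 \sqrt{-18} = 144 \cdot 3 i \sqrt{2} = 432 i \sqrt{2}$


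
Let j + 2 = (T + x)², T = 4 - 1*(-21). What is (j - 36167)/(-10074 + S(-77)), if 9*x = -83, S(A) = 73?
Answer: 2909525/810081 ≈ 3.5916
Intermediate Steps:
T = 25 (T = 4 + 21 = 25)
x = -83/9 (x = (⅑)*(-83) = -83/9 ≈ -9.2222)
j = 20002/81 (j = -2 + (25 - 83/9)² = -2 + (142/9)² = -2 + 20164/81 = 20002/81 ≈ 246.94)
(j - 36167)/(-10074 + S(-77)) = (20002/81 - 36167)/(-10074 + 73) = -2909525/81/(-10001) = -2909525/81*(-1/10001) = 2909525/810081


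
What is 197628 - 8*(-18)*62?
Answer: 206556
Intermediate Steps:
197628 - 8*(-18)*62 = 197628 - (-144)*62 = 197628 - 1*(-8928) = 197628 + 8928 = 206556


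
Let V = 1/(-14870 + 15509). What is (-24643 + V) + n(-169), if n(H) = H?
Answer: -15854867/639 ≈ -24812.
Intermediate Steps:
V = 1/639 ≈ 0.0015649
(-24643 + V) + n(-169) = (-24643 + 1/639) - 169 = -15746876/639 - 169 = -15854867/639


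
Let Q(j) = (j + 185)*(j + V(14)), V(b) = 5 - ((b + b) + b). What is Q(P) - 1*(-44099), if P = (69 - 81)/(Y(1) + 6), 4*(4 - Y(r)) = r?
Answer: 6265398/169 ≈ 37073.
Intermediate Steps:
V(b) = 5 - 3*b (V(b) = 5 - (2*b + b) = 5 - 3*b)
Y(r) = 4 - r/4
P = -16/13 (P = (69 - 81)/((4 - 1/4*1) + 6) = -12/((4 - 1/4) + 6) = -12/(15/4 + 6) = -12/39/4 = -12*4/39 = -16/13 ≈ -1.2308)
Q(j) = (-37 + j)*(185 + j) (Q(j) = (j + 185)*(j + (5 - 3*14)) = (185 + j)*(j + (5 - 42)) = (185 + j)*(j - 37) = (185 + j)*(-37 + j) = (-37 + j)*(185 + j))
Q(P) - 1*(-44099) = (-6845 + (-16/13)**2 + 148*(-16/13)) - 1*(-44099) = (-6845 + 256/169 - 2368/13) + 44099 = -1187333/169 + 44099 = 6265398/169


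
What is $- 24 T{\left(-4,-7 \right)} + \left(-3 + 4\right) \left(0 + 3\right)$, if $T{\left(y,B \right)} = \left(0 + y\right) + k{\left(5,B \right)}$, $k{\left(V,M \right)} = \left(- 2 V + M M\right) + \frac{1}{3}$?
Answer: $-845$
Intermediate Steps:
$k{\left(V,M \right)} = \frac{1}{3} + M^{2} - 2 V$ ($k{\left(V,M \right)} = \left(- 2 V + M^{2}\right) + \frac{1}{3} = \left(M^{2} - 2 V\right) + \frac{1}{3} = \frac{1}{3} + M^{2} - 2 V$)
$T{\left(y,B \right)} = - \frac{29}{3} + y + B^{2}$ ($T{\left(y,B \right)} = \left(0 + y\right) + \left(\frac{1}{3} + B^{2} - 10\right) = y + \left(\frac{1}{3} + B^{2} - 10\right) = y + \left(- \frac{29}{3} + B^{2}\right) = - \frac{29}{3} + y + B^{2}$)
$- 24 T{\left(-4,-7 \right)} + \left(-3 + 4\right) \left(0 + 3\right) = - 24 \left(- \frac{29}{3} - 4 + \left(-7\right)^{2}\right) + \left(-3 + 4\right) \left(0 + 3\right) = - 24 \left(- \frac{29}{3} - 4 + 49\right) + 1 \cdot 3 = \left(-24\right) \frac{106}{3} + 3 = -848 + 3 = -845$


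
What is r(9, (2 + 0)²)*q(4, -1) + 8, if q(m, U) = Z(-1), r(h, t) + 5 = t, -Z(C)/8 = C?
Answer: 0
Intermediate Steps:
Z(C) = -8*C
r(h, t) = -5 + t
q(m, U) = 8 (q(m, U) = -8*(-1) = 8)
r(9, (2 + 0)²)*q(4, -1) + 8 = (-5 + (2 + 0)²)*8 + 8 = (-5 + 2²)*8 + 8 = (-5 + 4)*8 + 8 = -1*8 + 8 = -8 + 8 = 0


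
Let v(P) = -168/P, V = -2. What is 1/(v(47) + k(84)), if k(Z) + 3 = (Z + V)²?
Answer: 47/315719 ≈ 0.00014887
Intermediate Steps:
k(Z) = -3 + (-2 + Z)² (k(Z) = -3 + (Z - 2)² = -3 + (-2 + Z)²)
1/(v(47) + k(84)) = 1/(-168/47 + (-3 + (-2 + 84)²)) = 1/(-168*1/47 + (-3 + 82²)) = 1/(-168/47 + (-3 + 6724)) = 1/(-168/47 + 6721) = 1/(315719/47) = 47/315719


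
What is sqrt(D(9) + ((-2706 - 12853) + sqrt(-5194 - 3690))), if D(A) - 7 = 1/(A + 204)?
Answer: sqrt(-705578475 + 90738*I*sqrt(2221))/213 ≈ 0.3779 + 124.71*I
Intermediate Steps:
D(A) = 7 + 1/(204 + A) (D(A) = 7 + 1/(A + 204) = 7 + 1/(204 + A))
sqrt(D(9) + ((-2706 - 12853) + sqrt(-5194 - 3690))) = sqrt((1429 + 7*9)/(204 + 9) + ((-2706 - 12853) + sqrt(-5194 - 3690))) = sqrt((1429 + 63)/213 + (-15559 + sqrt(-8884))) = sqrt((1/213)*1492 + (-15559 + 2*I*sqrt(2221))) = sqrt(1492/213 + (-15559 + 2*I*sqrt(2221))) = sqrt(-3312575/213 + 2*I*sqrt(2221))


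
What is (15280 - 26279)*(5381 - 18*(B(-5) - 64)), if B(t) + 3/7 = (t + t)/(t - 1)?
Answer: -501279425/7 ≈ -7.1611e+7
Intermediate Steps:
B(t) = -3/7 + 2*t/(-1 + t) (B(t) = -3/7 + (t + t)/(t - 1) = -3/7 + (2*t)/(-1 + t) = -3/7 + 2*t/(-1 + t))
(15280 - 26279)*(5381 - 18*(B(-5) - 64)) = (15280 - 26279)*(5381 - 18*((3 + 11*(-5))/(7*(-1 - 5)) - 64)) = -10999*(5381 - 18*((⅐)*(3 - 55)/(-6) - 64)) = -10999*(5381 - 18*((⅐)*(-⅙)*(-52) - 64)) = -10999*(5381 - 18*(26/21 - 64)) = -10999*(5381 - 18*(-1318/21)) = -10999*(5381 + 7908/7) = -10999*45575/7 = -501279425/7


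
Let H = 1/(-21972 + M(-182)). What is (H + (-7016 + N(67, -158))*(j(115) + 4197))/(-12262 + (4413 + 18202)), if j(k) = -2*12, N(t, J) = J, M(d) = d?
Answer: -663226557709/229360362 ≈ -2891.6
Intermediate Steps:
j(k) = -24
H = -1/22154 (H = 1/(-21972 - 182) = 1/(-22154) = -1/22154 ≈ -4.5139e-5)
(H + (-7016 + N(67, -158))*(j(115) + 4197))/(-12262 + (4413 + 18202)) = (-1/22154 + (-7016 - 158)*(-24 + 4197))/(-12262 + (4413 + 18202)) = (-1/22154 - 7174*4173)/(-12262 + 22615) = (-1/22154 - 29937102)/10353 = -663226557709/22154*1/10353 = -663226557709/229360362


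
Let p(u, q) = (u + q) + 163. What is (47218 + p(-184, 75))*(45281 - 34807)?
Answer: 495126928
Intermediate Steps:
p(u, q) = 163 + q + u (p(u, q) = (q + u) + 163 = 163 + q + u)
(47218 + p(-184, 75))*(45281 - 34807) = (47218 + (163 + 75 - 184))*(45281 - 34807) = (47218 + 54)*10474 = 47272*10474 = 495126928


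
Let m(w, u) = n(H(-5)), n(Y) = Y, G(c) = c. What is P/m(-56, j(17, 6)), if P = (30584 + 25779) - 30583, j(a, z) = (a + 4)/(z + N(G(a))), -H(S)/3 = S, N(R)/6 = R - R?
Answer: 5156/3 ≈ 1718.7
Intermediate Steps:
N(R) = 0 (N(R) = 6*(R - R) = 6*0 = 0)
H(S) = -3*S
j(a, z) = (4 + a)/z (j(a, z) = (a + 4)/(z + 0) = (4 + a)/z)
m(w, u) = 15 (m(w, u) = -3*(-5) = 15)
P = 25780 (P = 56363 - 30583 = 25780)
P/m(-56, j(17, 6)) = 25780/15 = 25780*(1/15) = 5156/3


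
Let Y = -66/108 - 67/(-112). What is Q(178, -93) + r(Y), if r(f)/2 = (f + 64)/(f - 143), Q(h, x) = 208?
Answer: 29855658/144157 ≈ 207.11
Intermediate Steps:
Y = -13/1008 (Y = -66*1/108 - 67*(-1/112) = -11/18 + 67/112 = -13/1008 ≈ -0.012897)
r(f) = 2*(64 + f)/(-143 + f) (r(f) = 2*((f + 64)/(f - 143)) = 2*((64 + f)/(-143 + f)) = 2*(64 + f)/(-143 + f))
Q(178, -93) + r(Y) = 208 + 2*(64 - 13/1008)/(-143 - 13/1008) = 208 + 2*(64499/1008)/(-144157/1008) = 208 + 2*(-1008/144157)*(64499/1008) = 208 - 128998/144157 = 29855658/144157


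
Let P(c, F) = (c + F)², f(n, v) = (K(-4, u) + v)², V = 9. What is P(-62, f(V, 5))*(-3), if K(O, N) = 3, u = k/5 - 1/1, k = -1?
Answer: -12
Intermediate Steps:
u = -6/5 (u = -1/5 - 1/1 = -1*⅕ - 1*1 = -⅕ - 1 = -6/5 ≈ -1.2000)
f(n, v) = (3 + v)²
P(c, F) = (F + c)²
P(-62, f(V, 5))*(-3) = ((3 + 5)² - 62)²*(-3) = (8² - 62)²*(-3) = (64 - 62)²*(-3) = 2²*(-3) = 4*(-3) = -12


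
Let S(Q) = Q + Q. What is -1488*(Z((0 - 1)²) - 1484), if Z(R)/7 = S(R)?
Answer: 2187360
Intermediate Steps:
S(Q) = 2*Q
Z(R) = 14*R (Z(R) = 7*(2*R) = 14*R)
-1488*(Z((0 - 1)²) - 1484) = -1488*(14*(0 - 1)² - 1484) = -1488*(14*(-1)² - 1484) = -1488*(14*1 - 1484) = -1488*(14 - 1484) = -1488*(-1470) = 2187360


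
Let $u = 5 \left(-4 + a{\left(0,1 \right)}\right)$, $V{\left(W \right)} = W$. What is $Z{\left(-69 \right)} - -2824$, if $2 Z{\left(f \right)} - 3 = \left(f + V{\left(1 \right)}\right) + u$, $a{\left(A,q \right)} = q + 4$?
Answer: $2794$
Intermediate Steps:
$a{\left(A,q \right)} = 4 + q$
$u = 5$ ($u = 5 \left(-4 + \left(4 + 1\right)\right) = 5 \left(-4 + 5\right) = 5 \cdot 1 = 5$)
$Z{\left(f \right)} = \frac{9}{2} + \frac{f}{2}$ ($Z{\left(f \right)} = \frac{3}{2} + \frac{\left(f + 1\right) + 5}{2} = \frac{3}{2} + \frac{\left(1 + f\right) + 5}{2} = \frac{3}{2} + \frac{6 + f}{2} = \frac{3}{2} + \left(3 + \frac{f}{2}\right) = \frac{9}{2} + \frac{f}{2}$)
$Z{\left(-69 \right)} - -2824 = \left(\frac{9}{2} + \frac{1}{2} \left(-69\right)\right) - -2824 = \left(\frac{9}{2} - \frac{69}{2}\right) + 2824 = -30 + 2824 = 2794$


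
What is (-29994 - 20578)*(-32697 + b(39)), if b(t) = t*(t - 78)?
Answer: 1730472696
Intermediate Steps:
b(t) = t*(-78 + t)
(-29994 - 20578)*(-32697 + b(39)) = (-29994 - 20578)*(-32697 + 39*(-78 + 39)) = -50572*(-32697 + 39*(-39)) = -50572*(-32697 - 1521) = -50572*(-34218) = 1730472696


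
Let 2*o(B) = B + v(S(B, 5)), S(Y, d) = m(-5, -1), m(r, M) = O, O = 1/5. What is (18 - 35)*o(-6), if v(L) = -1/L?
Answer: 187/2 ≈ 93.500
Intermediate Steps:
O = ⅕ ≈ 0.20000
m(r, M) = ⅕
S(Y, d) = ⅕
o(B) = -5/2 + B/2 (o(B) = (B - 1/⅕)/2 = (B - 1*5)/2 = (B - 5)/2 = (-5 + B)/2 = -5/2 + B/2)
(18 - 35)*o(-6) = (18 - 35)*(-5/2 + (½)*(-6)) = -17*(-5/2 - 3) = -17*(-11/2) = 187/2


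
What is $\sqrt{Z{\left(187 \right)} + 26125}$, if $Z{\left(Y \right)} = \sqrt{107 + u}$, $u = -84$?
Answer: $\sqrt{26125 + \sqrt{23}} \approx 161.65$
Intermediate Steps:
$Z{\left(Y \right)} = \sqrt{23}$ ($Z{\left(Y \right)} = \sqrt{107 - 84} = \sqrt{23}$)
$\sqrt{Z{\left(187 \right)} + 26125} = \sqrt{\sqrt{23} + 26125} = \sqrt{26125 + \sqrt{23}}$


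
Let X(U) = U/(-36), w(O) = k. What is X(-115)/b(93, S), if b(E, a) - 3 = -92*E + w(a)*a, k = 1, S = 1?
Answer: -115/307872 ≈ -0.00037353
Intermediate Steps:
w(O) = 1
X(U) = -U/36 (X(U) = U*(-1/36) = -U/36)
b(E, a) = 3 + a - 92*E (b(E, a) = 3 + (-92*E + 1*a) = 3 + (-92*E + a) = 3 + (a - 92*E) = 3 + a - 92*E)
X(-115)/b(93, S) = (-1/36*(-115))/(3 + 1 - 92*93) = 115/(36*(3 + 1 - 8556)) = (115/36)/(-8552) = (115/36)*(-1/8552) = -115/307872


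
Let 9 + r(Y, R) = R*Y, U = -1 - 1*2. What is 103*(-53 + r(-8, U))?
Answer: -3914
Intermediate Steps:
U = -3 (U = -1 - 2 = -3)
r(Y, R) = -9 + R*Y
103*(-53 + r(-8, U)) = 103*(-53 + (-9 - 3*(-8))) = 103*(-53 + (-9 + 24)) = 103*(-53 + 15) = 103*(-38) = -3914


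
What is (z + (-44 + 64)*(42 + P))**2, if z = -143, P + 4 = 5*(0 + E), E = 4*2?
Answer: 2007889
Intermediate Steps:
E = 8
P = 36 (P = -4 + 5*(0 + 8) = -4 + 5*8 = -4 + 40 = 36)
(z + (-44 + 64)*(42 + P))**2 = (-143 + (-44 + 64)*(42 + 36))**2 = (-143 + 20*78)**2 = (-143 + 1560)**2 = 1417**2 = 2007889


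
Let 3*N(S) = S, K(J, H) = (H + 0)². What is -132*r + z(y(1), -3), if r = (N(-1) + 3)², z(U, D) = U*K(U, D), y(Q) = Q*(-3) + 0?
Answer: -2897/3 ≈ -965.67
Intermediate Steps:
K(J, H) = H²
N(S) = S/3
y(Q) = -3*Q (y(Q) = -3*Q + 0 = -3*Q)
z(U, D) = U*D²
r = 64/9 (r = ((⅓)*(-1) + 3)² = (-⅓ + 3)² = (8/3)² = 64/9 ≈ 7.1111)
-132*r + z(y(1), -3) = -132*64/9 - 3*1*(-3)² = -2816/3 - 3*9 = -2816/3 - 27 = -2897/3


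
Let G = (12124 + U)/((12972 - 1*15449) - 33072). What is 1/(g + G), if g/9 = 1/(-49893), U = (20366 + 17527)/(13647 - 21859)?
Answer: -4855061020828/1656065998409 ≈ -2.9317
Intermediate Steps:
U = -37893/8212 (U = 37893/(-8212) = 37893*(-1/8212) = -37893/8212 ≈ -4.6143)
g = -3/16631 (g = 9/(-49893) = 9*(-1/49893) = -3/16631 ≈ -0.00018039)
G = -99524395/291928388 (G = (12124 - 37893/8212)/((12972 - 1*15449) - 33072) = 99524395/(8212*((12972 - 15449) - 33072)) = 99524395/(8212*(-2477 - 33072)) = (99524395/8212)/(-35549) = (99524395/8212)*(-1/35549) = -99524395/291928388 ≈ -0.34092)
1/(g + G) = 1/(-3/16631 - 99524395/291928388) = 1/(-1656065998409/4855061020828) = -4855061020828/1656065998409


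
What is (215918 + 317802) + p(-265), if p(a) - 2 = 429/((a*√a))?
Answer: 533722 + 429*I*√265/70225 ≈ 5.3372e+5 + 0.099446*I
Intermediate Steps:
p(a) = 2 + 429/a^(3/2) (p(a) = 2 + 429/((a*√a)) = 2 + 429/(a^(3/2)) = 2 + 429/a^(3/2))
(215918 + 317802) + p(-265) = (215918 + 317802) + (2 + 429/(-265)^(3/2)) = 533720 + (2 + 429*(I*√265/70225)) = 533720 + (2 + 429*I*√265/70225) = 533722 + 429*I*√265/70225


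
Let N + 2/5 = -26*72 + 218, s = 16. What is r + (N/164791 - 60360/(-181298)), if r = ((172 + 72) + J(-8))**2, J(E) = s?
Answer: 459010474586852/6790063345 ≈ 67600.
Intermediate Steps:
J(E) = 16
N = -8272/5 (N = -2/5 + (-26*72 + 218) = -2/5 + (-1872 + 218) = -2/5 - 1654 = -8272/5 ≈ -1654.4)
r = 67600 (r = ((172 + 72) + 16)**2 = (244 + 16)**2 = 260**2 = 67600)
r + (N/164791 - 60360/(-181298)) = 67600 + (-8272/5/164791 - 60360/(-181298)) = 67600 + (-8272/5*1/164791 - 60360*(-1/181298)) = 67600 + (-752/74905 + 30180/90649) = 67600 + 2192464852/6790063345 = 459010474586852/6790063345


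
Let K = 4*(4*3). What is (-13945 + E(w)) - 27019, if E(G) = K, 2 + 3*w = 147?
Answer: -40916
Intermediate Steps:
w = 145/3 (w = -2/3 + (1/3)*147 = -2/3 + 49 = 145/3 ≈ 48.333)
K = 48 (K = 4*12 = 48)
E(G) = 48
(-13945 + E(w)) - 27019 = (-13945 + 48) - 27019 = -13897 - 27019 = -40916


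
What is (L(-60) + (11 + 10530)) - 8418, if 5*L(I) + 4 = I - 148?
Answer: 10403/5 ≈ 2080.6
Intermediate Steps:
L(I) = -152/5 + I/5 (L(I) = -⅘ + (I - 148)/5 = -⅘ + (-148 + I)/5 = -⅘ + (-148/5 + I/5) = -152/5 + I/5)
(L(-60) + (11 + 10530)) - 8418 = ((-152/5 + (⅕)*(-60)) + (11 + 10530)) - 8418 = ((-152/5 - 12) + 10541) - 8418 = (-212/5 + 10541) - 8418 = 52493/5 - 8418 = 10403/5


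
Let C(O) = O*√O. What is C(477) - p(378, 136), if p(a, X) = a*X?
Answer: -51408 + 1431*√53 ≈ -40990.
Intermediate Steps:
C(O) = O^(3/2)
p(a, X) = X*a
C(477) - p(378, 136) = 477^(3/2) - 136*378 = 1431*√53 - 1*51408 = 1431*√53 - 51408 = -51408 + 1431*√53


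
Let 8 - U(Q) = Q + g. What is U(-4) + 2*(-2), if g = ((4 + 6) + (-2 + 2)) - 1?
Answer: -1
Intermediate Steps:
g = 9 (g = (10 + 0) - 1 = 10 - 1 = 9)
U(Q) = -1 - Q (U(Q) = 8 - (Q + 9) = 8 - (9 + Q) = 8 + (-9 - Q) = -1 - Q)
U(-4) + 2*(-2) = (-1 - 1*(-4)) + 2*(-2) = (-1 + 4) - 4 = 3 - 4 = -1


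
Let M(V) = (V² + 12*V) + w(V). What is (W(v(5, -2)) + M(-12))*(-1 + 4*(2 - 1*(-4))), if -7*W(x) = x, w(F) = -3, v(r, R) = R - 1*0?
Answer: -437/7 ≈ -62.429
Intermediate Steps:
v(r, R) = R (v(r, R) = R + 0 = R)
M(V) = -3 + V² + 12*V (M(V) = (V² + 12*V) - 3 = -3 + V² + 12*V)
W(x) = -x/7
(W(v(5, -2)) + M(-12))*(-1 + 4*(2 - 1*(-4))) = (-⅐*(-2) + (-3 + (-12)² + 12*(-12)))*(-1 + 4*(2 - 1*(-4))) = (2/7 + (-3 + 144 - 144))*(-1 + 4*(2 + 4)) = (2/7 - 3)*(-1 + 4*6) = -19*(-1 + 24)/7 = -19/7*23 = -437/7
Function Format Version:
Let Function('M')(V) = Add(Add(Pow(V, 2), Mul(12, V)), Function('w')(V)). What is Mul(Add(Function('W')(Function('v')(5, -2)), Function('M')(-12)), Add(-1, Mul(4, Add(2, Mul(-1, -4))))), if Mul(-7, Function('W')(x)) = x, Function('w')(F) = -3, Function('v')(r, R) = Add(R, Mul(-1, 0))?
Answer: Rational(-437, 7) ≈ -62.429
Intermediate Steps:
Function('v')(r, R) = R (Function('v')(r, R) = Add(R, 0) = R)
Function('M')(V) = Add(-3, Pow(V, 2), Mul(12, V)) (Function('M')(V) = Add(Add(Pow(V, 2), Mul(12, V)), -3) = Add(-3, Pow(V, 2), Mul(12, V)))
Function('W')(x) = Mul(Rational(-1, 7), x)
Mul(Add(Function('W')(Function('v')(5, -2)), Function('M')(-12)), Add(-1, Mul(4, Add(2, Mul(-1, -4))))) = Mul(Add(Mul(Rational(-1, 7), -2), Add(-3, Pow(-12, 2), Mul(12, -12))), Add(-1, Mul(4, Add(2, Mul(-1, -4))))) = Mul(Add(Rational(2, 7), Add(-3, 144, -144)), Add(-1, Mul(4, Add(2, 4)))) = Mul(Add(Rational(2, 7), -3), Add(-1, Mul(4, 6))) = Mul(Rational(-19, 7), Add(-1, 24)) = Mul(Rational(-19, 7), 23) = Rational(-437, 7)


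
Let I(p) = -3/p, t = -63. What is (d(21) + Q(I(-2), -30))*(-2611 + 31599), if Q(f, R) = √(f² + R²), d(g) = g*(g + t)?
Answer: -25567416 + 43482*√401 ≈ -2.4697e+7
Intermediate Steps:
d(g) = g*(-63 + g) (d(g) = g*(g - 63) = g*(-63 + g))
Q(f, R) = √(R² + f²)
(d(21) + Q(I(-2), -30))*(-2611 + 31599) = (21*(-63 + 21) + √((-30)² + (-3/(-2))²))*(-2611 + 31599) = (21*(-42) + √(900 + (-3*(-½))²))*28988 = (-882 + √(900 + (3/2)²))*28988 = (-882 + √(900 + 9/4))*28988 = (-882 + √(3609/4))*28988 = (-882 + 3*√401/2)*28988 = -25567416 + 43482*√401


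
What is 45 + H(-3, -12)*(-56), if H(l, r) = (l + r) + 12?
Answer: 213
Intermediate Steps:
H(l, r) = 12 + l + r
45 + H(-3, -12)*(-56) = 45 + (12 - 3 - 12)*(-56) = 45 - 3*(-56) = 45 + 168 = 213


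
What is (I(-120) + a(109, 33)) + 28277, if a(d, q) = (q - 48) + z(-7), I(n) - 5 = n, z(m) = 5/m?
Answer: 197024/7 ≈ 28146.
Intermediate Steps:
I(n) = 5 + n
a(d, q) = -341/7 + q (a(d, q) = (q - 48) + 5/(-7) = (-48 + q) + 5*(-⅐) = (-48 + q) - 5/7 = -341/7 + q)
(I(-120) + a(109, 33)) + 28277 = ((5 - 120) + (-341/7 + 33)) + 28277 = (-115 - 110/7) + 28277 = -915/7 + 28277 = 197024/7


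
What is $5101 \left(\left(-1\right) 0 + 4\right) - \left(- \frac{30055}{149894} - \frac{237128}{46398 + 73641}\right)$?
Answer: $\frac{367170892006441}{17993125866} \approx 20406.0$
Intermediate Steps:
$5101 \left(\left(-1\right) 0 + 4\right) - \left(- \frac{30055}{149894} - \frac{237128}{46398 + 73641}\right) = 5101 \left(0 + 4\right) - \left(\left(-30055\right) \frac{1}{149894} - \frac{237128}{120039}\right) = 5101 \cdot 4 - \left(- \frac{30055}{149894} - \frac{237128}{120039}\right) = 20404 - \left(- \frac{30055}{149894} - \frac{237128}{120039}\right) = 20404 - - \frac{39151836577}{17993125866} = 20404 + \frac{39151836577}{17993125866} = \frac{367170892006441}{17993125866}$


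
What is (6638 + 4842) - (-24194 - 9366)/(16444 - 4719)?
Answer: 26927312/2345 ≈ 11483.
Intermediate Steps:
(6638 + 4842) - (-24194 - 9366)/(16444 - 4719) = 11480 - (-33560)/11725 = 11480 - 1*(-6712/2345) = 11480 + 6712/2345 = 26927312/2345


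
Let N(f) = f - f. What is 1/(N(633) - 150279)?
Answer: -1/150279 ≈ -6.6543e-6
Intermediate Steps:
N(f) = 0
1/(N(633) - 150279) = 1/(0 - 150279) = 1/(-150279) = -1/150279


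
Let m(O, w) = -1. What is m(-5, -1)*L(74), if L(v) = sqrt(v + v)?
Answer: -2*sqrt(37) ≈ -12.166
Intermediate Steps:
L(v) = sqrt(2)*sqrt(v) (L(v) = sqrt(2*v) = sqrt(2)*sqrt(v))
m(-5, -1)*L(74) = -sqrt(2)*sqrt(74) = -2*sqrt(37)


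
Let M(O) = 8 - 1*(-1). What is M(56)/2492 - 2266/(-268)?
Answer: 1412321/166964 ≈ 8.4588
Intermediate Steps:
M(O) = 9 (M(O) = 8 + 1 = 9)
M(56)/2492 - 2266/(-268) = 9/2492 - 2266/(-268) = 9*(1/2492) - 2266*(-1/268) = 9/2492 + 1133/134 = 1412321/166964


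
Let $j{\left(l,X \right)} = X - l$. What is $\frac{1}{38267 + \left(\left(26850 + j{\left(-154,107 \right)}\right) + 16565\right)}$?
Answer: $\frac{1}{81943} \approx 1.2204 \cdot 10^{-5}$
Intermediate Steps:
$\frac{1}{38267 + \left(\left(26850 + j{\left(-154,107 \right)}\right) + 16565\right)} = \frac{1}{38267 + \left(\left(26850 + \left(107 - -154\right)\right) + 16565\right)} = \frac{1}{38267 + \left(\left(26850 + \left(107 + 154\right)\right) + 16565\right)} = \frac{1}{38267 + \left(\left(26850 + 261\right) + 16565\right)} = \frac{1}{38267 + \left(27111 + 16565\right)} = \frac{1}{38267 + 43676} = \frac{1}{81943}$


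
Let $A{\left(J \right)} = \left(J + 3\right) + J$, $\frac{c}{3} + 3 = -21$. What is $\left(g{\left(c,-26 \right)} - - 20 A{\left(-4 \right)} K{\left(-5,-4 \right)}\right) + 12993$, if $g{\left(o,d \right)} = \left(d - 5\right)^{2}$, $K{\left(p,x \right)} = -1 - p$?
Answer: $13554$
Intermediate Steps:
$c = -72$ ($c = -9 + 3 \left(-21\right) = -9 - 63 = -72$)
$A{\left(J \right)} = 3 + 2 J$ ($A{\left(J \right)} = \left(3 + J\right) + J = 3 + 2 J$)
$g{\left(o,d \right)} = \left(-5 + d\right)^{2}$
$\left(g{\left(c,-26 \right)} - - 20 A{\left(-4 \right)} K{\left(-5,-4 \right)}\right) + 12993 = \left(\left(-5 - 26\right)^{2} - - 20 \left(3 + 2 \left(-4\right)\right) \left(-1 - -5\right)\right) + 12993 = \left(\left(-31\right)^{2} - - 20 \left(3 - 8\right) \left(-1 + 5\right)\right) + 12993 = \left(961 - \left(-20\right) \left(-5\right) 4\right) + 12993 = \left(961 - 100 \cdot 4\right) + 12993 = \left(961 - 400\right) + 12993 = 561 + 12993 = 13554$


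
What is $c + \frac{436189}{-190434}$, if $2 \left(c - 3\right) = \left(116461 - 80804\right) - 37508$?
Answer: $- \frac{88055777}{95217} \approx -924.79$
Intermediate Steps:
$c = - \frac{1845}{2}$ ($c = 3 + \frac{\left(116461 - 80804\right) - 37508}{2} = 3 + \frac{35657 - 37508}{2} = 3 + \frac{1}{2} \left(-1851\right) = 3 - \frac{1851}{2} = - \frac{1845}{2} \approx -922.5$)
$c + \frac{436189}{-190434} = - \frac{1845}{2} + \frac{436189}{-190434} = - \frac{1845}{2} + 436189 \left(- \frac{1}{190434}\right) = - \frac{1845}{2} - \frac{436189}{190434} = - \frac{88055777}{95217}$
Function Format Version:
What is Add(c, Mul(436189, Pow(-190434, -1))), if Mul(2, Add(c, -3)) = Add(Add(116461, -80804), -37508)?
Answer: Rational(-88055777, 95217) ≈ -924.79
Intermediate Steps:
c = Rational(-1845, 2) (c = Add(3, Mul(Rational(1, 2), Add(Add(116461, -80804), -37508))) = Add(3, Mul(Rational(1, 2), Add(35657, -37508))) = Add(3, Mul(Rational(1, 2), -1851)) = Add(3, Rational(-1851, 2)) = Rational(-1845, 2) ≈ -922.50)
Add(c, Mul(436189, Pow(-190434, -1))) = Add(Rational(-1845, 2), Mul(436189, Pow(-190434, -1))) = Add(Rational(-1845, 2), Mul(436189, Rational(-1, 190434))) = Add(Rational(-1845, 2), Rational(-436189, 190434)) = Rational(-88055777, 95217)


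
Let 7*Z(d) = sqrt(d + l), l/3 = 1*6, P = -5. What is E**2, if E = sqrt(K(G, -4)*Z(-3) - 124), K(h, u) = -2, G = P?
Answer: -124 - 2*sqrt(15)/7 ≈ -125.11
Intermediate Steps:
G = -5
l = 18 (l = 3*(1*6) = 3*6 = 18)
Z(d) = sqrt(18 + d)/7 (Z(d) = sqrt(d + 18)/7 = sqrt(18 + d)/7)
E = sqrt(-124 - 2*sqrt(15)/7) (E = sqrt(-2*sqrt(18 - 3)/7 - 124) = sqrt(-2*sqrt(15)/7 - 124) = sqrt(-124 - 2*sqrt(15)/7) ≈ 11.185*I)
E**2 = (sqrt(-6076 - 14*sqrt(15))/7)**2 = -124 - 2*sqrt(15)/7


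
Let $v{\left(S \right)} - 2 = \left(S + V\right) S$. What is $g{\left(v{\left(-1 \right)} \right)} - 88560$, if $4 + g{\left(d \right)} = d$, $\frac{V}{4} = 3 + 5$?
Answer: $-88593$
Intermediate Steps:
$V = 32$ ($V = 4 \left(3 + 5\right) = 4 \cdot 8 = 32$)
$v{\left(S \right)} = 2 + S \left(32 + S\right)$ ($v{\left(S \right)} = 2 + \left(S + 32\right) S = 2 + \left(32 + S\right) S = 2 + S \left(32 + S\right)$)
$g{\left(d \right)} = -4 + d$
$g{\left(v{\left(-1 \right)} \right)} - 88560 = \left(-4 + \left(2 + \left(-1\right)^{2} + 32 \left(-1\right)\right)\right) - 88560 = \left(-4 + \left(2 + 1 - 32\right)\right) - 88560 = \left(-4 - 29\right) - 88560 = -33 - 88560 = -88593$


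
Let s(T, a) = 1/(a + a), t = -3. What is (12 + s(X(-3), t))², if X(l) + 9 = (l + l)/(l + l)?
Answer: 5041/36 ≈ 140.03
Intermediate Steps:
X(l) = -8 (X(l) = -9 + (l + l)/(l + l) = -9 + (2*l)/((2*l)) = -9 + (2*l)*(1/(2*l)) = -9 + 1 = -8)
s(T, a) = 1/(2*a)
(12 + s(X(-3), t))² = (12 + (½)/(-3))² = (12 + (½)*(-⅓))² = (12 - ⅙)² = (71/6)² = 5041/36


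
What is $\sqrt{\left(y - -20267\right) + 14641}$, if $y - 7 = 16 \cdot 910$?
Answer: $5 \sqrt{1979} \approx 222.43$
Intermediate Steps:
$y = 14567$ ($y = 7 + 16 \cdot 910 = 7 + 14560 = 14567$)
$\sqrt{\left(y - -20267\right) + 14641} = \sqrt{\left(14567 - -20267\right) + 14641} = \sqrt{\left(14567 + 20267\right) + 14641} = \sqrt{34834 + 14641} = \sqrt{49475} = 5 \sqrt{1979}$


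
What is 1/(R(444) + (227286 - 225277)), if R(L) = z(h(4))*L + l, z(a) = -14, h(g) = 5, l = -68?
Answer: -1/4275 ≈ -0.00023392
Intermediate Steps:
R(L) = -68 - 14*L (R(L) = -14*L - 68 = -68 - 14*L)
1/(R(444) + (227286 - 225277)) = 1/((-68 - 14*444) + (227286 - 225277)) = 1/((-68 - 6216) + 2009) = 1/(-6284 + 2009) = 1/(-4275) = -1/4275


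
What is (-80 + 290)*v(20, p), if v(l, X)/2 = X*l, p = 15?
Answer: 126000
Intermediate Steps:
v(l, X) = 2*X*l (v(l, X) = 2*(X*l) = 2*X*l)
(-80 + 290)*v(20, p) = (-80 + 290)*(2*15*20) = 210*600 = 126000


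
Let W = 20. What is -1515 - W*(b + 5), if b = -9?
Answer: -1435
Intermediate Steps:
-1515 - W*(b + 5) = -1515 - 20*(-9 + 5) = -1515 - 20*(-4) = -1515 - 1*(-80) = -1515 + 80 = -1435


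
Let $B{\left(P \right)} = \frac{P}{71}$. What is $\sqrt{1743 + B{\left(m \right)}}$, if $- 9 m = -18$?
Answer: $\frac{\sqrt{8786605}}{71} \approx 41.75$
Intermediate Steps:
$m = 2$ ($m = \left(- \frac{1}{9}\right) \left(-18\right) = 2$)
$B{\left(P \right)} = \frac{P}{71}$ ($B{\left(P \right)} = P \frac{1}{71} = \frac{P}{71}$)
$\sqrt{1743 + B{\left(m \right)}} = \sqrt{1743 + \frac{1}{71} \cdot 2} = \sqrt{1743 + \frac{2}{71}} = \sqrt{\frac{123755}{71}} = \frac{\sqrt{8786605}}{71}$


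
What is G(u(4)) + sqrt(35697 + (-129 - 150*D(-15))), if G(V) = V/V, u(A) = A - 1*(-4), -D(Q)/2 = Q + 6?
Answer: 1 + 6*sqrt(913) ≈ 182.30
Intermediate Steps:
D(Q) = -12 - 2*Q (D(Q) = -2*(Q + 6) = -2*(6 + Q) = -12 - 2*Q)
u(A) = 4 + A (u(A) = A + 4 = 4 + A)
G(V) = 1
G(u(4)) + sqrt(35697 + (-129 - 150*D(-15))) = 1 + sqrt(35697 + (-129 - 150*(-12 - 2*(-15)))) = 1 + sqrt(35697 + (-129 - 150*(-12 + 30))) = 1 + sqrt(35697 + (-129 - 150*18)) = 1 + sqrt(35697 + (-129 - 2700)) = 1 + sqrt(35697 - 2829) = 1 + sqrt(32868) = 1 + 6*sqrt(913)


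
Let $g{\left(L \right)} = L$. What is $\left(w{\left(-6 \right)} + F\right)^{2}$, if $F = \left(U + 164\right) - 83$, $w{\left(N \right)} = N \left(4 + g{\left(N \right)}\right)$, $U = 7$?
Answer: $10000$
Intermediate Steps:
$w{\left(N \right)} = N \left(4 + N\right)$
$F = 88$ ($F = \left(7 + 164\right) - 83 = 171 - 83 = 88$)
$\left(w{\left(-6 \right)} + F\right)^{2} = \left(- 6 \left(4 - 6\right) + 88\right)^{2} = \left(\left(-6\right) \left(-2\right) + 88\right)^{2} = \left(12 + 88\right)^{2} = 100^{2} = 10000$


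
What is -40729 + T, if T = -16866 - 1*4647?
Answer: -62242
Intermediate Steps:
T = -21513 (T = -16866 - 4647 = -21513)
-40729 + T = -40729 - 21513 = -62242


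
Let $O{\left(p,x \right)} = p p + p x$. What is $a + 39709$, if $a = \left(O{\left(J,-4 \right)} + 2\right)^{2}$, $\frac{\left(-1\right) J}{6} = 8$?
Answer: $6279713$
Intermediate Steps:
$J = -48$ ($J = \left(-6\right) 8 = -48$)
$O{\left(p,x \right)} = p^{2} + p x$
$a = 6240004$ ($a = \left(- 48 \left(-48 - 4\right) + 2\right)^{2} = \left(\left(-48\right) \left(-52\right) + 2\right)^{2} = \left(2496 + 2\right)^{2} = 2498^{2} = 6240004$)
$a + 39709 = 6240004 + 39709 = 6279713$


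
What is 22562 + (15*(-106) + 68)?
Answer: 21040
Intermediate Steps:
22562 + (15*(-106) + 68) = 22562 + (-1590 + 68) = 22562 - 1522 = 21040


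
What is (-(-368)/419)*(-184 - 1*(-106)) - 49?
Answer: -49235/419 ≈ -117.51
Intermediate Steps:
(-(-368)/419)*(-184 - 1*(-106)) - 49 = (-(-368)/419)*(-184 + 106) - 49 = -1*(-368/419)*(-78) - 49 = (368/419)*(-78) - 49 = -28704/419 - 49 = -49235/419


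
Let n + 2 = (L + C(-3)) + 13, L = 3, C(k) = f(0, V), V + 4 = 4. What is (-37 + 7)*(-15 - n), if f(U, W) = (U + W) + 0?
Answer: 870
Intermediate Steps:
V = 0 (V = -4 + 4 = 0)
f(U, W) = U + W
C(k) = 0 (C(k) = 0 + 0 = 0)
n = 14 (n = -2 + ((3 + 0) + 13) = -2 + (3 + 13) = -2 + 16 = 14)
(-37 + 7)*(-15 - n) = (-37 + 7)*(-15 - 1*14) = -30*(-15 - 14) = -30*(-29) = 870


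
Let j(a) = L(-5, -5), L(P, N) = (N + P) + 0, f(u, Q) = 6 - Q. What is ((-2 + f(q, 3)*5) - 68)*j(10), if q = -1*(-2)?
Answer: 550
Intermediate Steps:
q = 2
L(P, N) = N + P
j(a) = -10 (j(a) = -5 - 5 = -10)
((-2 + f(q, 3)*5) - 68)*j(10) = ((-2 + (6 - 1*3)*5) - 68)*(-10) = ((-2 + (6 - 3)*5) - 68)*(-10) = ((-2 + 3*5) - 68)*(-10) = ((-2 + 15) - 68)*(-10) = (13 - 68)*(-10) = -55*(-10) = 550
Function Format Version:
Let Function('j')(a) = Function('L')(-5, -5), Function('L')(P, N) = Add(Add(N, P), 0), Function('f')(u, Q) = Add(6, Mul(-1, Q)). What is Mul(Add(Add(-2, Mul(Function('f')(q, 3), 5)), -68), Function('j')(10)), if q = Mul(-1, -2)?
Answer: 550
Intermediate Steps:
q = 2
Function('L')(P, N) = Add(N, P)
Function('j')(a) = -10 (Function('j')(a) = Add(-5, -5) = -10)
Mul(Add(Add(-2, Mul(Function('f')(q, 3), 5)), -68), Function('j')(10)) = Mul(Add(Add(-2, Mul(Add(6, Mul(-1, 3)), 5)), -68), -10) = Mul(Add(Add(-2, Mul(Add(6, -3), 5)), -68), -10) = Mul(Add(Add(-2, Mul(3, 5)), -68), -10) = Mul(Add(Add(-2, 15), -68), -10) = Mul(Add(13, -68), -10) = Mul(-55, -10) = 550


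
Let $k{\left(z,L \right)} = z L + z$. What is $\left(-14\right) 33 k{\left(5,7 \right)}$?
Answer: $-18480$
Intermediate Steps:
$k{\left(z,L \right)} = z + L z$ ($k{\left(z,L \right)} = L z + z = z + L z$)
$\left(-14\right) 33 k{\left(5,7 \right)} = \left(-14\right) 33 \cdot 5 \left(1 + 7\right) = - 462 \cdot 5 \cdot 8 = \left(-462\right) 40 = -18480$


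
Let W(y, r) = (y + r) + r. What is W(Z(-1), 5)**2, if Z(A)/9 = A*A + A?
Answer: 100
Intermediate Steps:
Z(A) = 9*A + 9*A**2 (Z(A) = 9*(A*A + A) = 9*(A**2 + A) = 9*(A + A**2) = 9*A + 9*A**2)
W(y, r) = y + 2*r (W(y, r) = (r + y) + r = y + 2*r)
W(Z(-1), 5)**2 = (9*(-1)*(1 - 1) + 2*5)**2 = (9*(-1)*0 + 10)**2 = (0 + 10)**2 = 10**2 = 100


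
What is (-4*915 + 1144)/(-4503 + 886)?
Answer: 2516/3617 ≈ 0.69560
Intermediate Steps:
(-4*915 + 1144)/(-4503 + 886) = (-3660 + 1144)/(-3617) = -2516*(-1/3617) = 2516/3617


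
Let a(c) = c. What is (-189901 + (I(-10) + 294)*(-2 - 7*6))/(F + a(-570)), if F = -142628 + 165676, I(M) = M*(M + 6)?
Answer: -204597/22478 ≈ -9.1021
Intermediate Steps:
I(M) = M*(6 + M)
F = 23048
(-189901 + (I(-10) + 294)*(-2 - 7*6))/(F + a(-570)) = (-189901 + (-10*(6 - 10) + 294)*(-2 - 7*6))/(23048 - 570) = (-189901 + (-10*(-4) + 294)*(-2 - 42))/22478 = (-189901 + (40 + 294)*(-44))*(1/22478) = (-189901 + 334*(-44))*(1/22478) = (-189901 - 14696)*(1/22478) = -204597*1/22478 = -204597/22478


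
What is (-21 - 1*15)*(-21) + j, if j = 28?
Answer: 784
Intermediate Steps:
(-21 - 1*15)*(-21) + j = (-21 - 1*15)*(-21) + 28 = (-21 - 15)*(-21) + 28 = -36*(-21) + 28 = 756 + 28 = 784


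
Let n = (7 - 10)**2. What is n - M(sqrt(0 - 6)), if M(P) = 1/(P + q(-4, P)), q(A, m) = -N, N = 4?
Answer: 101/11 + I*sqrt(6)/22 ≈ 9.1818 + 0.11134*I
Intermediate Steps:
q(A, m) = -4 (q(A, m) = -1*4 = -4)
n = 9 (n = (-3)**2 = 9)
M(P) = 1/(-4 + P) (M(P) = 1/(P - 4) = 1/(-4 + P))
n - M(sqrt(0 - 6)) = 9 - 1/(-4 + sqrt(0 - 6)) = 9 - 1/(-4 + sqrt(-6)) = 9 - 1/(-4 + I*sqrt(6))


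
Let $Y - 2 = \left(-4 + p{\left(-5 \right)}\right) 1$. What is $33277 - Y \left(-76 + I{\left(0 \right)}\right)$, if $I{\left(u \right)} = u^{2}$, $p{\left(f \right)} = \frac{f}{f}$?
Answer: $33201$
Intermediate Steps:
$p{\left(f \right)} = 1$
$Y = -1$ ($Y = 2 + \left(-4 + 1\right) 1 = 2 - 3 = -1$)
$33277 - Y \left(-76 + I{\left(0 \right)}\right) = 33277 - - (-76 + 0^{2}) = 33277 - - (-76 + 0) = 33277 - \left(-1\right) \left(-76\right) = 33277 - 76 = 33201$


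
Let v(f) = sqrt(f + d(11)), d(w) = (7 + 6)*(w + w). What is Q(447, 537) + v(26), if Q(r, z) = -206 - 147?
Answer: -353 + 2*sqrt(78) ≈ -335.34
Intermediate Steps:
Q(r, z) = -353
d(w) = 26*w (d(w) = 13*(2*w) = 26*w)
v(f) = sqrt(286 + f) (v(f) = sqrt(f + 26*11) = sqrt(f + 286) = sqrt(286 + f))
Q(447, 537) + v(26) = -353 + sqrt(286 + 26) = -353 + sqrt(312) = -353 + 2*sqrt(78)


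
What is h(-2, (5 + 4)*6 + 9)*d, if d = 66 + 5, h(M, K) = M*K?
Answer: -8946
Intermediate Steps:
h(M, K) = K*M
d = 71
h(-2, (5 + 4)*6 + 9)*d = (((5 + 4)*6 + 9)*(-2))*71 = ((9*6 + 9)*(-2))*71 = ((54 + 9)*(-2))*71 = (63*(-2))*71 = -126*71 = -8946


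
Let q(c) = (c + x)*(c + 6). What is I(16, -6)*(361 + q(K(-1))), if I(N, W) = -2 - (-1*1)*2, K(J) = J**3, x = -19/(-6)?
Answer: 0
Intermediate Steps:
x = 19/6 (x = -19*(-1/6) = 19/6 ≈ 3.1667)
I(N, W) = 0 (I(N, W) = -2 - (-1)*2 = -2 - 1*(-2) = -2 + 2 = 0)
q(c) = (6 + c)*(19/6 + c) (q(c) = (c + 19/6)*(c + 6) = (19/6 + c)*(6 + c) = (6 + c)*(19/6 + c))
I(16, -6)*(361 + q(K(-1))) = 0*(361 + (19 + ((-1)**3)**2 + (55/6)*(-1)**3)) = 0*(361 + (19 + (-1)**2 + (55/6)*(-1))) = 0*(361 + (19 + 1 - 55/6)) = 0*(361 + 65/6) = 0*(2231/6) = 0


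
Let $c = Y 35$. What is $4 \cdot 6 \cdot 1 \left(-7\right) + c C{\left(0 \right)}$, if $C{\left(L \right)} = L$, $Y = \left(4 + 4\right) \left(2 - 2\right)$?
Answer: $-168$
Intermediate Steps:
$Y = 0$ ($Y = 8 \cdot 0 = 0$)
$c = 0$ ($c = 0 \cdot 35 = 0$)
$4 \cdot 6 \cdot 1 \left(-7\right) + c C{\left(0 \right)} = 4 \cdot 6 \cdot 1 \left(-7\right) + 0 \cdot 0 = 4 \cdot 6 \left(-7\right) + 0 = 24 \left(-7\right) + 0 = -168 + 0 = -168$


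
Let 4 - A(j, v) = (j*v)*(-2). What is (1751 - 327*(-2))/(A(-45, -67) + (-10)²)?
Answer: 2405/6134 ≈ 0.39208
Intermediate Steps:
A(j, v) = 4 + 2*j*v (A(j, v) = 4 - j*v*(-2) = 4 - (-2)*j*v = 4 + 2*j*v)
(1751 - 327*(-2))/(A(-45, -67) + (-10)²) = (1751 - 327*(-2))/((4 + 2*(-45)*(-67)) + (-10)²) = (1751 + 654)/((4 + 6030) + 100) = 2405/(6034 + 100) = 2405/6134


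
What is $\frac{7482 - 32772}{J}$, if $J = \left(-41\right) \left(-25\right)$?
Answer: $- \frac{5058}{205} \approx -24.673$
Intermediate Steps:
$J = 1025$
$\frac{7482 - 32772}{J} = \frac{7482 - 32772}{1025} = \left(-25290\right) \frac{1}{1025} = - \frac{5058}{205}$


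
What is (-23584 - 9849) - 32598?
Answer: -66031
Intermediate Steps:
(-23584 - 9849) - 32598 = -33433 - 32598 = -66031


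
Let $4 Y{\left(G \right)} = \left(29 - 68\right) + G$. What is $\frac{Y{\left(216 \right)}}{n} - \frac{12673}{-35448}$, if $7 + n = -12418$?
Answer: $\frac{3181499}{8988600} \approx 0.35395$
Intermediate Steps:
$Y{\left(G \right)} = - \frac{39}{4} + \frac{G}{4}$ ($Y{\left(G \right)} = \frac{\left(29 - 68\right) + G}{4} = \frac{-39 + G}{4} = - \frac{39}{4} + \frac{G}{4}$)
$n = -12425$ ($n = -7 - 12418 = -12425$)
$\frac{Y{\left(216 \right)}}{n} - \frac{12673}{-35448} = \frac{- \frac{39}{4} + \frac{1}{4} \cdot 216}{-12425} - \frac{12673}{-35448} = \left(- \frac{39}{4} + 54\right) \left(- \frac{1}{12425}\right) - - \frac{12673}{35448} = \frac{177}{4} \left(- \frac{1}{12425}\right) + \frac{12673}{35448} = - \frac{177}{49700} + \frac{12673}{35448} = \frac{3181499}{8988600}$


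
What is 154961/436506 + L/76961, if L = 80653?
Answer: 47131471939/33593938266 ≈ 1.4030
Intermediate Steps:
154961/436506 + L/76961 = 154961/436506 + 80653/76961 = 47131471939/33593938266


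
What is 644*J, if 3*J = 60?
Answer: 12880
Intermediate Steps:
J = 20 (J = (⅓)*60 = 20)
644*J = 644*20 = 12880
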